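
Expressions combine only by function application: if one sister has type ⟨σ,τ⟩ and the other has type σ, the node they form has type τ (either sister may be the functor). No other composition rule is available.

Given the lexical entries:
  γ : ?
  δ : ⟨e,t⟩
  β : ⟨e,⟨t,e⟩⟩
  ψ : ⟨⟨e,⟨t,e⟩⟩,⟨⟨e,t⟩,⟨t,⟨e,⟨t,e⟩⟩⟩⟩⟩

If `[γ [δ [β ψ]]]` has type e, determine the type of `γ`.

⟨⟨t,⟨e,⟨t,e⟩⟩⟩,e⟩

[γ [δ [β ψ]]] is required to be e. [δ [β ψ]] : ⟨t,⟨e,⟨t,e⟩⟩⟩ cannot yield e as functor, so γ : ⟨⟨t,⟨e,⟨t,e⟩⟩⟩,e⟩.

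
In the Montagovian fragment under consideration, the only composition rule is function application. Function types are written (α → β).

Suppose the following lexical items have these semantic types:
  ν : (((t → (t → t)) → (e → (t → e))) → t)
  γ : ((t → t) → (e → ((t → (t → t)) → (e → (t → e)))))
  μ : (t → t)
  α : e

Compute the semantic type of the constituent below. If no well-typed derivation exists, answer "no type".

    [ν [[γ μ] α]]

t

[γ μ]: functor γ : ((t → t) → (e → ((t → (t → t)) → (e → (t → e))))), argument μ : (t → t); result (e → ((t → (t → t)) → (e → (t → e)))).
[[γ μ] α]: functor [γ μ] : (e → ((t → (t → t)) → (e → (t → e)))), argument α : e; result ((t → (t → t)) → (e → (t → e))).
[ν [[γ μ] α]]: functor ν : (((t → (t → t)) → (e → (t → e))) → t), argument [[γ μ] α] : ((t → (t → t)) → (e → (t → e))); result t.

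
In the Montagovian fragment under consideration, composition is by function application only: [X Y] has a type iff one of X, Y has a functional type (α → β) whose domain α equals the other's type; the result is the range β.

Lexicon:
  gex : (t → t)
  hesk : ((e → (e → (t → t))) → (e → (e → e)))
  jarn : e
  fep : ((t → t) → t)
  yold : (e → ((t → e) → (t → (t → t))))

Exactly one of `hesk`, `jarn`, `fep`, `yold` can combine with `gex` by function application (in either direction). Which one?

fep

hesk : ((e → (e → (t → t))) → (e → (e → e))) — no; gex wants t, and hesk wants (e → (e → (t → t))).
jarn : e — no; gex wants t, and jarn wants nothing (atomic).
fep — combines: fep : ((t → t) → t) takes gex : (t → t) as argument, giving t.
yold : (e → ((t → e) → (t → (t → t)))) — no; gex wants t, and yold wants e.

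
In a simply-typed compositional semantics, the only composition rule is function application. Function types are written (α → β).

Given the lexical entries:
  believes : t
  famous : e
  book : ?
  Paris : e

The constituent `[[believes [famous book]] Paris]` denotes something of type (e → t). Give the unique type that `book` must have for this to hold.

(e → (t → (e → (e → t))))

For [[believes [famous book]] Paris] to have type (e → t) with Paris of type e, [believes [famous book]] must be the function: [believes [famous book]] : (e → (e → t)).
For [believes [famous book]] to have type (e → (e → t)) with believes of type t, [famous book] must be the function: [famous book] : (t → (e → (e → t))).
For [famous book] to have type (t → (e → (e → t))) with famous of type e, book must be the function: book : (e → (t → (e → (e → t)))).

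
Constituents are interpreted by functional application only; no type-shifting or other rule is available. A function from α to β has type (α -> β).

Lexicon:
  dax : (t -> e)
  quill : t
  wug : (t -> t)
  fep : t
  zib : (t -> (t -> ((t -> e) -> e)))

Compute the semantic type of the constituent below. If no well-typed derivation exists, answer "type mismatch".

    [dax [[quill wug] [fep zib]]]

e

At [quill wug], wug : (t -> t) takes quill : t, giving t.
At [fep zib], zib : (t -> (t -> ((t -> e) -> e))) takes fep : t, giving (t -> ((t -> e) -> e)).
At [[quill wug] [fep zib]], [fep zib] : (t -> ((t -> e) -> e)) takes [quill wug] : t, giving ((t -> e) -> e).
At [dax [[quill wug] [fep zib]]], [[quill wug] [fep zib]] : ((t -> e) -> e) takes dax : (t -> e), giving e.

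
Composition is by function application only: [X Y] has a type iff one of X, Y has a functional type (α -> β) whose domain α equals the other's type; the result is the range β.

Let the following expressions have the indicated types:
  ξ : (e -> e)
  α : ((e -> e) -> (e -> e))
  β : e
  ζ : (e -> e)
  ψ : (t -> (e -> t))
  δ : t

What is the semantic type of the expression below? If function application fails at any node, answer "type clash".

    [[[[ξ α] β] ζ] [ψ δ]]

[ξ α]: functor α : ((e -> e) -> (e -> e)), argument ξ : (e -> e); result (e -> e).
[[ξ α] β]: functor [ξ α] : (e -> e), argument β : e; result e.
[[[ξ α] β] ζ]: functor ζ : (e -> e), argument [[ξ α] β] : e; result e.
[ψ δ]: functor ψ : (t -> (e -> t)), argument δ : t; result (e -> t).
[[[[ξ α] β] ζ] [ψ δ]]: functor [ψ δ] : (e -> t), argument [[[ξ α] β] ζ] : e; result t.

t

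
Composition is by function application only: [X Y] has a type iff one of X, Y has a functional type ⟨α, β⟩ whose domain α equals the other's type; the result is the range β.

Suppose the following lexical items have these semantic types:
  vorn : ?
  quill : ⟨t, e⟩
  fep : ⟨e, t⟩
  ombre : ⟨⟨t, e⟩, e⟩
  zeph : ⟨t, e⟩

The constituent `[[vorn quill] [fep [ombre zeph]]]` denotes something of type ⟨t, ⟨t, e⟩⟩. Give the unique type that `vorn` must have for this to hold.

⟨⟨t, e⟩, ⟨t, ⟨t, ⟨t, e⟩⟩⟩⟩

For [[vorn quill] [fep [ombre zeph]]] to have type ⟨t, ⟨t, e⟩⟩ with [fep [ombre zeph]] of type t, [vorn quill] must be the function: [vorn quill] : ⟨t, ⟨t, ⟨t, e⟩⟩⟩.
For [vorn quill] to have type ⟨t, ⟨t, ⟨t, e⟩⟩⟩ with quill of type ⟨t, e⟩, vorn must be the function: vorn : ⟨⟨t, e⟩, ⟨t, ⟨t, ⟨t, e⟩⟩⟩⟩.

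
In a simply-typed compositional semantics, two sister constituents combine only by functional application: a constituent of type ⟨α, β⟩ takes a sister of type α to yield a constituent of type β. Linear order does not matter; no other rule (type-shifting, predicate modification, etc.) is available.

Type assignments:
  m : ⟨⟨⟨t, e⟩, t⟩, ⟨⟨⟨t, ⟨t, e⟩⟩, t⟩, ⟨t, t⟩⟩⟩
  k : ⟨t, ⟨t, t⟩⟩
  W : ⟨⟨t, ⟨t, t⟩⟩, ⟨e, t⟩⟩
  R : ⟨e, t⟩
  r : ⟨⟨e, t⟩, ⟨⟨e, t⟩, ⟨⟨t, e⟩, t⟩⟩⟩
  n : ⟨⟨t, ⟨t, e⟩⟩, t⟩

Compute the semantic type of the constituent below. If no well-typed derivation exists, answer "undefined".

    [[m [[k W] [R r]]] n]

[k W]: functor W : ⟨⟨t, ⟨t, t⟩⟩, ⟨e, t⟩⟩, argument k : ⟨t, ⟨t, t⟩⟩; result ⟨e, t⟩.
[R r]: functor r : ⟨⟨e, t⟩, ⟨⟨e, t⟩, ⟨⟨t, e⟩, t⟩⟩⟩, argument R : ⟨e, t⟩; result ⟨⟨e, t⟩, ⟨⟨t, e⟩, t⟩⟩.
[[k W] [R r]]: functor [R r] : ⟨⟨e, t⟩, ⟨⟨t, e⟩, t⟩⟩, argument [k W] : ⟨e, t⟩; result ⟨⟨t, e⟩, t⟩.
[m [[k W] [R r]]]: functor m : ⟨⟨⟨t, e⟩, t⟩, ⟨⟨⟨t, ⟨t, e⟩⟩, t⟩, ⟨t, t⟩⟩⟩, argument [[k W] [R r]] : ⟨⟨t, e⟩, t⟩; result ⟨⟨⟨t, ⟨t, e⟩⟩, t⟩, ⟨t, t⟩⟩.
[[m [[k W] [R r]]] n]: functor [m [[k W] [R r]]] : ⟨⟨⟨t, ⟨t, e⟩⟩, t⟩, ⟨t, t⟩⟩, argument n : ⟨⟨t, ⟨t, e⟩⟩, t⟩; result ⟨t, t⟩.

⟨t, t⟩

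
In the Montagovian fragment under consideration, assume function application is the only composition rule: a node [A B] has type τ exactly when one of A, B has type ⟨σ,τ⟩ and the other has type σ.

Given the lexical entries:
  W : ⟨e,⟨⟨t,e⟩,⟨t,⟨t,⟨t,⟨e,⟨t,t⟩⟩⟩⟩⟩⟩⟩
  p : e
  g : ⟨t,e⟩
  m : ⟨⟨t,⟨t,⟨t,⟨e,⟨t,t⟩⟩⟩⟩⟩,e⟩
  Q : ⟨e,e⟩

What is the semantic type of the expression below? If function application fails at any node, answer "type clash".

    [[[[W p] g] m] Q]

e

[W p]: functor W : ⟨e,⟨⟨t,e⟩,⟨t,⟨t,⟨t,⟨e,⟨t,t⟩⟩⟩⟩⟩⟩⟩, argument p : e; result ⟨⟨t,e⟩,⟨t,⟨t,⟨t,⟨e,⟨t,t⟩⟩⟩⟩⟩⟩.
[[W p] g]: functor [W p] : ⟨⟨t,e⟩,⟨t,⟨t,⟨t,⟨e,⟨t,t⟩⟩⟩⟩⟩⟩, argument g : ⟨t,e⟩; result ⟨t,⟨t,⟨t,⟨e,⟨t,t⟩⟩⟩⟩⟩.
[[[W p] g] m]: functor m : ⟨⟨t,⟨t,⟨t,⟨e,⟨t,t⟩⟩⟩⟩⟩,e⟩, argument [[W p] g] : ⟨t,⟨t,⟨t,⟨e,⟨t,t⟩⟩⟩⟩⟩; result e.
[[[[W p] g] m] Q]: functor Q : ⟨e,e⟩, argument [[[W p] g] m] : e; result e.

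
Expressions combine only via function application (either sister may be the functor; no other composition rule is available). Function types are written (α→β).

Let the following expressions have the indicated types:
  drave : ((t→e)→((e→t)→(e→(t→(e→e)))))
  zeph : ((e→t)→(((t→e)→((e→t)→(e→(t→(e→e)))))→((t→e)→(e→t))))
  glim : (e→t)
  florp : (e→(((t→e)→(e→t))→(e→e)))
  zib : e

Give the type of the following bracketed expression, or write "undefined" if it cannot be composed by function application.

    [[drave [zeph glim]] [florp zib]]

[zeph glim] — zeph of type ((e→t)→(((t→e)→((e→t)→(e→(t→(e→e)))))→((t→e)→(e→t)))) combines with glim of type (e→t): type (((t→e)→((e→t)→(e→(t→(e→e)))))→((t→e)→(e→t))).
[drave [zeph glim]] — [zeph glim] of type (((t→e)→((e→t)→(e→(t→(e→e)))))→((t→e)→(e→t))) combines with drave of type ((t→e)→((e→t)→(e→(t→(e→e))))): type ((t→e)→(e→t)).
[florp zib] — florp of type (e→(((t→e)→(e→t))→(e→e))) combines with zib of type e: type (((t→e)→(e→t))→(e→e)).
[[drave [zeph glim]] [florp zib]] — [florp zib] of type (((t→e)→(e→t))→(e→e)) combines with [drave [zeph glim]] of type ((t→e)→(e→t)): type (e→e).

(e→e)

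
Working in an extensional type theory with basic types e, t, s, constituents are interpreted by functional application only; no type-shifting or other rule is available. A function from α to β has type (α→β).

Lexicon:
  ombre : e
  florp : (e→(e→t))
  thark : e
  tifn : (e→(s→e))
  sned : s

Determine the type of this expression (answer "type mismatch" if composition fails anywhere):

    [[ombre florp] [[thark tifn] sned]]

t

[ombre florp]: (e→(e→t)) applied to e yields (e→t).
[thark tifn]: (e→(s→e)) applied to e yields (s→e).
[[thark tifn] sned]: (s→e) applied to s yields e.
[[ombre florp] [[thark tifn] sned]]: (e→t) applied to e yields t.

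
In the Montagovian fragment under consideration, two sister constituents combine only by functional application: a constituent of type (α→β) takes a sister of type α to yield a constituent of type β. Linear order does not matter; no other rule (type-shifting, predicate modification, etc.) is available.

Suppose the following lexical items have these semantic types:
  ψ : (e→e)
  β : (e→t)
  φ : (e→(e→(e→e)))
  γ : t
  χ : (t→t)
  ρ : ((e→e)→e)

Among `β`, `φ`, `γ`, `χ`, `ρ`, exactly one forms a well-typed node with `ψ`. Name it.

β : (e→t) — ψ needs e; β needs e; neither fits.
φ : (e→(e→(e→e))) — ψ needs e; φ needs e; neither fits.
γ : t — ψ needs e; γ needs nothing (atomic); neither fits.
χ : (t→t) — ψ needs e; χ needs t; neither fits.
ρ — combines: ρ : ((e→e)→e) takes ψ : (e→e) as argument, giving e.

ρ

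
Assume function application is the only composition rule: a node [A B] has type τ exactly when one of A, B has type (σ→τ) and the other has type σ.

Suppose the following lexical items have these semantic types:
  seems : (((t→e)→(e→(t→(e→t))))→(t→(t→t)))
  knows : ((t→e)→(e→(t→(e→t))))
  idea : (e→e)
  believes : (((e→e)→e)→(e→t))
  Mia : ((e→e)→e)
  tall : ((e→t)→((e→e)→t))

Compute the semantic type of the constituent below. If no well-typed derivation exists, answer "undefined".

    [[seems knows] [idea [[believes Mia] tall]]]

[seems knows]: (((t→e)→(e→(t→(e→t))))→(t→(t→t))) applied to ((t→e)→(e→(t→(e→t)))) yields (t→(t→t)).
[believes Mia]: (((e→e)→e)→(e→t)) applied to ((e→e)→e) yields (e→t).
[[believes Mia] tall]: ((e→t)→((e→e)→t)) applied to (e→t) yields ((e→e)→t).
[idea [[believes Mia] tall]]: ((e→e)→t) applied to (e→e) yields t.
[[seems knows] [idea [[believes Mia] tall]]]: (t→(t→t)) applied to t yields (t→t).

(t→t)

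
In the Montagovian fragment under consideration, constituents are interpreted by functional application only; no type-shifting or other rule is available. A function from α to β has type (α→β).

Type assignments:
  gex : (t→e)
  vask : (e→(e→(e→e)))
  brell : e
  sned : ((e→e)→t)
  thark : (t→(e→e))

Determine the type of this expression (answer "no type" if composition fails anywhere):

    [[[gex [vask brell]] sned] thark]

[vask brell] — vask of type (e→(e→(e→e))) combines with brell of type e: type (e→(e→e)).
At [gex [vask brell]]: neither (t→e) nor (e→(e→e)) can take the other as argument; the node is ill-typed.

no type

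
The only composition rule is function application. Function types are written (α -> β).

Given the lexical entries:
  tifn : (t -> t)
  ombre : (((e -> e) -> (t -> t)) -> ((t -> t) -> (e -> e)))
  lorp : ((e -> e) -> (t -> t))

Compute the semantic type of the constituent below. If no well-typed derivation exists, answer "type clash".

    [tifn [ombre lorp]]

[ombre lorp]: ombre is (((e -> e) -> (t -> t)) -> ((t -> t) -> (e -> e))), lorp is ((e -> e) -> (t -> t)); result ((t -> t) -> (e -> e)).
[tifn [ombre lorp]]: [ombre lorp] is ((t -> t) -> (e -> e)), tifn is (t -> t); result (e -> e).

(e -> e)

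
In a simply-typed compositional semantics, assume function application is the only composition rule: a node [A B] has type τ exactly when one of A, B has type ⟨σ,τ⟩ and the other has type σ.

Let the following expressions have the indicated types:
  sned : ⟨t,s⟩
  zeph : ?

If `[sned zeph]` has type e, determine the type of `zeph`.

⟨⟨t,s⟩,e⟩

For [sned zeph] to have type e with sned of type ⟨t,s⟩, zeph must be the function: zeph : ⟨⟨t,s⟩,e⟩.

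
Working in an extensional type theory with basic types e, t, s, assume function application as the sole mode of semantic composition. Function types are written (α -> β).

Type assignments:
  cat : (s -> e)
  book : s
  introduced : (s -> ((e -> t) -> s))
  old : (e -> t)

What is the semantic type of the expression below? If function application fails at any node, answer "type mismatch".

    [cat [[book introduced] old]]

[book introduced]: introduced is (s -> ((e -> t) -> s)), book is s; result ((e -> t) -> s).
[[book introduced] old]: [book introduced] is ((e -> t) -> s), old is (e -> t); result s.
[cat [[book introduced] old]]: cat is (s -> e), [[book introduced] old] is s; result e.

e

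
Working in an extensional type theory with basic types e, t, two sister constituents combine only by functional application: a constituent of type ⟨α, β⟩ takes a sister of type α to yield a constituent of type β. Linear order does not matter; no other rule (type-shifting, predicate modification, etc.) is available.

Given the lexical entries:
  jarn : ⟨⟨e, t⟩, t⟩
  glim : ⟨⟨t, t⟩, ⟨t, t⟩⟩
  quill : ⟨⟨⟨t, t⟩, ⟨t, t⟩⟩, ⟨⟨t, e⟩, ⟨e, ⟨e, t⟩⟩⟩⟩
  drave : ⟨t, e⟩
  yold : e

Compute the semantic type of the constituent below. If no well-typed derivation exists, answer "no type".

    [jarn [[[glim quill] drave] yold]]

t

At [glim quill], quill : ⟨⟨⟨t, t⟩, ⟨t, t⟩⟩, ⟨⟨t, e⟩, ⟨e, ⟨e, t⟩⟩⟩⟩ takes glim : ⟨⟨t, t⟩, ⟨t, t⟩⟩, giving ⟨⟨t, e⟩, ⟨e, ⟨e, t⟩⟩⟩.
At [[glim quill] drave], [glim quill] : ⟨⟨t, e⟩, ⟨e, ⟨e, t⟩⟩⟩ takes drave : ⟨t, e⟩, giving ⟨e, ⟨e, t⟩⟩.
At [[[glim quill] drave] yold], [[glim quill] drave] : ⟨e, ⟨e, t⟩⟩ takes yold : e, giving ⟨e, t⟩.
At [jarn [[[glim quill] drave] yold]], jarn : ⟨⟨e, t⟩, t⟩ takes [[[glim quill] drave] yold] : ⟨e, t⟩, giving t.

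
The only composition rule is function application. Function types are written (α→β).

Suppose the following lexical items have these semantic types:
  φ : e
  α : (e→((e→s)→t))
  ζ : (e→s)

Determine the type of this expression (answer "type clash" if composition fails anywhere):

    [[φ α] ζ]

t

[φ α]: functor α : (e→((e→s)→t)), argument φ : e; result ((e→s)→t).
[[φ α] ζ]: functor [φ α] : ((e→s)→t), argument ζ : (e→s); result t.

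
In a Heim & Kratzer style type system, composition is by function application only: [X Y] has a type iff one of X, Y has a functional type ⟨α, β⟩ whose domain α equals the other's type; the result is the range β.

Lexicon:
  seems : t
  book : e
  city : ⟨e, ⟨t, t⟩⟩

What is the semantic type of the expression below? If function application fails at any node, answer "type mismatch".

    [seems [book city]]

[book city]: functor city : ⟨e, ⟨t, t⟩⟩, argument book : e; result ⟨t, t⟩.
[seems [book city]]: functor [book city] : ⟨t, t⟩, argument seems : t; result t.

t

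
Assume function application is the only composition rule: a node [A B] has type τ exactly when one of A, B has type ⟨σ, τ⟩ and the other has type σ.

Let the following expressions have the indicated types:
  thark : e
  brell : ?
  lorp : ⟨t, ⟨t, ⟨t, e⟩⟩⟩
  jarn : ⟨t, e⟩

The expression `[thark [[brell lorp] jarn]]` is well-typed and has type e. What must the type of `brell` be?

At [thark [[brell lorp] jarn]] (required: e): thark is e, which is not a function with range e; hence [[brell lorp] jarn] is the functor — type ⟨e, e⟩.
At [[brell lorp] jarn] (required: ⟨e, e⟩): jarn is ⟨t, e⟩, which is not a function with range ⟨e, e⟩; hence [brell lorp] is the functor — type ⟨⟨t, e⟩, ⟨e, e⟩⟩.
At [brell lorp] (required: ⟨⟨t, e⟩, ⟨e, e⟩⟩): lorp is ⟨t, ⟨t, ⟨t, e⟩⟩⟩, which is not a function with range ⟨⟨t, e⟩, ⟨e, e⟩⟩; hence brell is the functor — type ⟨⟨t, ⟨t, ⟨t, e⟩⟩⟩, ⟨⟨t, e⟩, ⟨e, e⟩⟩⟩.

⟨⟨t, ⟨t, ⟨t, e⟩⟩⟩, ⟨⟨t, e⟩, ⟨e, e⟩⟩⟩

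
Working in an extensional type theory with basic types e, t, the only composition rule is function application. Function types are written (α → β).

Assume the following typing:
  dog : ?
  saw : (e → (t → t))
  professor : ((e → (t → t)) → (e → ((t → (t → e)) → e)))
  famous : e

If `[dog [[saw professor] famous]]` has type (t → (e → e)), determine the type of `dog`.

(((t → (t → e)) → e) → (t → (e → e)))

[dog [[saw professor] famous]] must have type (t → (e → e)). The sister [[saw professor] famous] has type ((t → (t → e)) → e); that is not a function onto (t → (e → e)), so dog must be the functor, of type (((t → (t → e)) → e) → (t → (e → e))).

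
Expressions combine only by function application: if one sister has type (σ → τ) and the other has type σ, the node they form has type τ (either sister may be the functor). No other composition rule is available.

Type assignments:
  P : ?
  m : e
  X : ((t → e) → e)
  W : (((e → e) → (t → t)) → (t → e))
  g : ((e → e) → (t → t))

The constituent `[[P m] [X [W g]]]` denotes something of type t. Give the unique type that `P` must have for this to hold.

For [[P m] [X [W g]]] to have type t with [X [W g]] of type e, [P m] must be the function: [P m] : (e → t).
For [P m] to have type (e → t) with m of type e, P must be the function: P : (e → (e → t)).

(e → (e → t))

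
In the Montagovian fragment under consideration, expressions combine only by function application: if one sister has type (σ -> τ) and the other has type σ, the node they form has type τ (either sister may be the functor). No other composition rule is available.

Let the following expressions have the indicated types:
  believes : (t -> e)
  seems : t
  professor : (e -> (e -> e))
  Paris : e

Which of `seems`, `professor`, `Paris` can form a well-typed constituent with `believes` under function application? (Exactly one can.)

seems

seems — combines: believes : (t -> e) takes seems : t as argument, giving e.
professor : (e -> (e -> e)) — does not combine with believes.
Paris : e — does not combine with believes.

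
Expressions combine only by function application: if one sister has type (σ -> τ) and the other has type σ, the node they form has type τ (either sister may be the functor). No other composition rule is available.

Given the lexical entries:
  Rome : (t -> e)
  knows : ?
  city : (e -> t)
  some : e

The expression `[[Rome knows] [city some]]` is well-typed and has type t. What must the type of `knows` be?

((t -> e) -> (t -> t))

[[Rome knows] [city some]] must have type t. The sister [city some] has type t; that is not a function onto t, so [Rome knows] must be the functor, of type (t -> t).
[Rome knows] must have type (t -> t). The sister Rome has type (t -> e); that is not a function onto (t -> t), so knows must be the functor, of type ((t -> e) -> (t -> t)).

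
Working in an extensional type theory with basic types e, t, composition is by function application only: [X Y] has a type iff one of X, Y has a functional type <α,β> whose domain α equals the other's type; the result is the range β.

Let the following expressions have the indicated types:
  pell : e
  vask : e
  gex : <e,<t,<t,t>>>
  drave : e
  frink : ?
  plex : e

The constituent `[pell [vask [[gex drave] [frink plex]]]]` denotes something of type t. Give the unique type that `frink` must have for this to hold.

<e,<<t,<t,t>>,<e,<e,t>>>>

At [pell [vask [[gex drave] [frink plex]]]] (required: t): pell is e, which is not a function with range t; hence [vask [[gex drave] [frink plex]]] is the functor — type <e,t>.
At [vask [[gex drave] [frink plex]]] (required: <e,t>): vask is e, which is not a function with range <e,t>; hence [[gex drave] [frink plex]] is the functor — type <e,<e,t>>.
At [[gex drave] [frink plex]] (required: <e,<e,t>>): [gex drave] is <t,<t,t>>, which is not a function with range <e,<e,t>>; hence [frink plex] is the functor — type <<t,<t,t>>,<e,<e,t>>>.
At [frink plex] (required: <<t,<t,t>>,<e,<e,t>>>): plex is e, which is not a function with range <<t,<t,t>>,<e,<e,t>>>; hence frink is the functor — type <e,<<t,<t,t>>,<e,<e,t>>>>.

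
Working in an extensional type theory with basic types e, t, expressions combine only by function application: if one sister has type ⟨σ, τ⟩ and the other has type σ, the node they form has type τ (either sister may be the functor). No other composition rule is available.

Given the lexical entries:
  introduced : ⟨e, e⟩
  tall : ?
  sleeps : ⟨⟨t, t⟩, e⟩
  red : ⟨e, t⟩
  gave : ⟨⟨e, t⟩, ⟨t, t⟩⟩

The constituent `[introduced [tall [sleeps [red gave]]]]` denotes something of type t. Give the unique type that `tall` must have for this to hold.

For [introduced [tall [sleeps [red gave]]]] to have type t with introduced of type ⟨e, e⟩, [tall [sleeps [red gave]]] must be the function: [tall [sleeps [red gave]]] : ⟨⟨e, e⟩, t⟩.
For [tall [sleeps [red gave]]] to have type ⟨⟨e, e⟩, t⟩ with [sleeps [red gave]] of type e, tall must be the function: tall : ⟨e, ⟨⟨e, e⟩, t⟩⟩.

⟨e, ⟨⟨e, e⟩, t⟩⟩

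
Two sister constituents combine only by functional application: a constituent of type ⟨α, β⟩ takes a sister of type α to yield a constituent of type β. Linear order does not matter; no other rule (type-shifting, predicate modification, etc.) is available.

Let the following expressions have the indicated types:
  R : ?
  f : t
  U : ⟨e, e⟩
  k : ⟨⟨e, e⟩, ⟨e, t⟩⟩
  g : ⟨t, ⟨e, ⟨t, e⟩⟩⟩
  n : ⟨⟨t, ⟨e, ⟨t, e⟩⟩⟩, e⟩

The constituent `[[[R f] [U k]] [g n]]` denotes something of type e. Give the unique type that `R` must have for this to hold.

⟨t, ⟨⟨e, t⟩, ⟨e, e⟩⟩⟩

At [[[R f] [U k]] [g n]] (required: e): [g n] is e, which is not a function with range e; hence [[R f] [U k]] is the functor — type ⟨e, e⟩.
At [[R f] [U k]] (required: ⟨e, e⟩): [U k] is ⟨e, t⟩, which is not a function with range ⟨e, e⟩; hence [R f] is the functor — type ⟨⟨e, t⟩, ⟨e, e⟩⟩.
At [R f] (required: ⟨⟨e, t⟩, ⟨e, e⟩⟩): f is t, which is not a function with range ⟨⟨e, t⟩, ⟨e, e⟩⟩; hence R is the functor — type ⟨t, ⟨⟨e, t⟩, ⟨e, e⟩⟩⟩.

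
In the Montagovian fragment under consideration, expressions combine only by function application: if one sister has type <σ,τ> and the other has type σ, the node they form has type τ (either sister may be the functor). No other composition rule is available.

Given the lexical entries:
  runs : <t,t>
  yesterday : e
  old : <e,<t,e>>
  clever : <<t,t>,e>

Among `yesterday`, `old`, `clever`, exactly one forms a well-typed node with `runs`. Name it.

clever

yesterday : e — no; runs wants t, and yesterday wants nothing (atomic).
old : <e,<t,e>> — no; runs wants t, and old wants e.
clever — combines: clever : <<t,t>,e> takes runs : <t,t> as argument, giving e.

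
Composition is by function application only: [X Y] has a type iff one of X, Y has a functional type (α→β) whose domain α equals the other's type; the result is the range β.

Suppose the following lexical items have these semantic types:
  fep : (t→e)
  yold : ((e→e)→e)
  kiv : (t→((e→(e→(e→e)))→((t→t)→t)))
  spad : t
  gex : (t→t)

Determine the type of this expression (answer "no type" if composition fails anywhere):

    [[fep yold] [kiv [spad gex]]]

[fep yold]: (t→e) with ((e→e)→e) — neither is a function whose domain matches the other; composition fails here.

no type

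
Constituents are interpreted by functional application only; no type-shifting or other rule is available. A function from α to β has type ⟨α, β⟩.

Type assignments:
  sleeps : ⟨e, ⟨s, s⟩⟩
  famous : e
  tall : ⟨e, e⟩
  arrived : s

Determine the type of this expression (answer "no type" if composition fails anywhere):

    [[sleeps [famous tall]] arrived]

[famous tall]: ⟨e, e⟩ applied to e yields e.
[sleeps [famous tall]]: ⟨e, ⟨s, s⟩⟩ applied to e yields ⟨s, s⟩.
[[sleeps [famous tall]] arrived]: ⟨s, s⟩ applied to s yields s.

s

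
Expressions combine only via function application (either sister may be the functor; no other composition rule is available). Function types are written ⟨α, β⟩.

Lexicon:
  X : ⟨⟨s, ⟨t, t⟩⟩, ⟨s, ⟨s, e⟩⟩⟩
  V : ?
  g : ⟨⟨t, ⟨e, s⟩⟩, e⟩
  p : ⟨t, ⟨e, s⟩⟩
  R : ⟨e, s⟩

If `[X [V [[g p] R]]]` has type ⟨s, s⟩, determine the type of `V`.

[X [V [[g p] R]]] is required to be ⟨s, s⟩. X : ⟨⟨s, ⟨t, t⟩⟩, ⟨s, ⟨s, e⟩⟩⟩ cannot yield ⟨s, s⟩ as functor, so [V [[g p] R]] : ⟨⟨⟨s, ⟨t, t⟩⟩, ⟨s, ⟨s, e⟩⟩⟩, ⟨s, s⟩⟩.
[V [[g p] R]] is required to be ⟨⟨⟨s, ⟨t, t⟩⟩, ⟨s, ⟨s, e⟩⟩⟩, ⟨s, s⟩⟩. [[g p] R] : s cannot yield ⟨⟨⟨s, ⟨t, t⟩⟩, ⟨s, ⟨s, e⟩⟩⟩, ⟨s, s⟩⟩ as functor, so V : ⟨s, ⟨⟨⟨s, ⟨t, t⟩⟩, ⟨s, ⟨s, e⟩⟩⟩, ⟨s, s⟩⟩⟩.

⟨s, ⟨⟨⟨s, ⟨t, t⟩⟩, ⟨s, ⟨s, e⟩⟩⟩, ⟨s, s⟩⟩⟩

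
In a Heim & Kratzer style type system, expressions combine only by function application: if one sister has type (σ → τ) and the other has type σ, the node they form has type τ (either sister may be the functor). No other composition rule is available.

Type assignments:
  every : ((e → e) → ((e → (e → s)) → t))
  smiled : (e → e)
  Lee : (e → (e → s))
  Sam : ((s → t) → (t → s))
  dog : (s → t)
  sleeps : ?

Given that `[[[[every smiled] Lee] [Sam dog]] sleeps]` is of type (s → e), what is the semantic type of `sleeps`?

(s → (s → e))

At [[[[every smiled] Lee] [Sam dog]] sleeps] (required: (s → e)): [[[every smiled] Lee] [Sam dog]] is s, which is not a function with range (s → e); hence sleeps is the functor — type (s → (s → e)).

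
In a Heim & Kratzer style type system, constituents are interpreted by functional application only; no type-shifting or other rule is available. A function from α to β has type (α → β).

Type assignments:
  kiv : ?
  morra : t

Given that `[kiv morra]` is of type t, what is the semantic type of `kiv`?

[kiv morra] must have type t. The sister morra has type t; that is not a function onto t, so kiv must be the functor, of type (t → t).

(t → t)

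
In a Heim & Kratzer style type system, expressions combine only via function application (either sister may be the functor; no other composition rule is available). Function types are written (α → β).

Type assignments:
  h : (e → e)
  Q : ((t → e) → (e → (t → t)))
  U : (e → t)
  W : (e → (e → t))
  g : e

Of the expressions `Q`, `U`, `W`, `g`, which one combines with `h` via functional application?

g

Q : ((t → e) → (e → (t → t))) — h needs e; Q needs (t → e); neither fits.
U : (e → t) — h needs e; U needs e; neither fits.
W : (e → (e → t)) — h needs e; W needs e; neither fits.
g — combines: h : (e → e) takes g : e as argument, giving e.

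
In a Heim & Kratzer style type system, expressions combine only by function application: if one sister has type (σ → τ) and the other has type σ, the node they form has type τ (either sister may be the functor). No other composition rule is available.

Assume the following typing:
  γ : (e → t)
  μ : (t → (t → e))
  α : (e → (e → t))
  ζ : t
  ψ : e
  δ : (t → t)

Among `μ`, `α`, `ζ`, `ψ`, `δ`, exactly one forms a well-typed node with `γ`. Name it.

μ : (t → (t → e)) — neither side's domain matches the other.
α : (e → (e → t)) — neither side's domain matches the other.
ζ : t — neither side's domain matches the other.
ψ — combines: γ : (e → t) takes ψ : e as argument, giving t.
δ : (t → t) — neither side's domain matches the other.

ψ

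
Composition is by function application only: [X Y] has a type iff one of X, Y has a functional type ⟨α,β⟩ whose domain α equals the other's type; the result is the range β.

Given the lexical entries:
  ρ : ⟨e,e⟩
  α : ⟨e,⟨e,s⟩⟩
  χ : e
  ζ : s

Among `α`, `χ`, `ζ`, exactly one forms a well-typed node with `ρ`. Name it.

α : ⟨e,⟨e,s⟩⟩ — does not combine with ρ.
χ — combines: ρ : ⟨e,e⟩ takes χ : e as argument, giving e.
ζ : s — does not combine with ρ.

χ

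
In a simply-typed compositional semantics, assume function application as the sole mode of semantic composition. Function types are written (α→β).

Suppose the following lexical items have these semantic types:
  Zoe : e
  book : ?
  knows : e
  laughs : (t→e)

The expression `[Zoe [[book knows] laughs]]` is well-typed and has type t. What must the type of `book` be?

[Zoe [[book knows] laughs]] is required to be t. Zoe : e cannot yield t as functor, so [[book knows] laughs] : (e→t).
[[book knows] laughs] is required to be (e→t). laughs : (t→e) cannot yield (e→t) as functor, so [book knows] : ((t→e)→(e→t)).
[book knows] is required to be ((t→e)→(e→t)). knows : e cannot yield ((t→e)→(e→t)) as functor, so book : (e→((t→e)→(e→t))).

(e→((t→e)→(e→t)))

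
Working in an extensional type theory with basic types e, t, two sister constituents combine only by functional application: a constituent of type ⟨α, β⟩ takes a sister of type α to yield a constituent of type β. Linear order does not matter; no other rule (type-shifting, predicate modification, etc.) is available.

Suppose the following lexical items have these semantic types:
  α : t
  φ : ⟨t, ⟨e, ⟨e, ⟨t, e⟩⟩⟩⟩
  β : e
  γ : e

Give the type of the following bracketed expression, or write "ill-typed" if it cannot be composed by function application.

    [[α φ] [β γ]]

[α φ]: functor φ : ⟨t, ⟨e, ⟨e, ⟨t, e⟩⟩⟩⟩, argument α : t; result ⟨e, ⟨e, ⟨t, e⟩⟩⟩.
[β γ]: e and e cannot combine by function application — type clash.

ill-typed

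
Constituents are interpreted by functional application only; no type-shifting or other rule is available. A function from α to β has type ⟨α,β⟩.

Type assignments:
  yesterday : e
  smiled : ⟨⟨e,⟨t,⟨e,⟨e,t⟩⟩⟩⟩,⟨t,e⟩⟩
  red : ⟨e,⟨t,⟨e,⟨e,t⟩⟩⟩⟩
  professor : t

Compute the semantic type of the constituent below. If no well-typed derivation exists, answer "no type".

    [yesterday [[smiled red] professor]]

no type

[smiled red]: functor smiled : ⟨⟨e,⟨t,⟨e,⟨e,t⟩⟩⟩⟩,⟨t,e⟩⟩, argument red : ⟨e,⟨t,⟨e,⟨e,t⟩⟩⟩⟩; result ⟨t,e⟩.
[[smiled red] professor]: functor [smiled red] : ⟨t,e⟩, argument professor : t; result e.
[yesterday [[smiled red] professor]]: e with e — neither is a function whose domain matches the other; composition fails here.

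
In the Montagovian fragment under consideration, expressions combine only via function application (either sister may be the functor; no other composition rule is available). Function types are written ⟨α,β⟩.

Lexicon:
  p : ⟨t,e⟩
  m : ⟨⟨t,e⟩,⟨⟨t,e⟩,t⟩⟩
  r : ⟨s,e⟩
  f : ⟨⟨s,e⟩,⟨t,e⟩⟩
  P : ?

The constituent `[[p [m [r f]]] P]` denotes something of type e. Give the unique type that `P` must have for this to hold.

[[p [m [r f]]] P] must have type e. The sister [p [m [r f]]] has type t; that is not a function onto e, so P must be the functor, of type ⟨t,e⟩.

⟨t,e⟩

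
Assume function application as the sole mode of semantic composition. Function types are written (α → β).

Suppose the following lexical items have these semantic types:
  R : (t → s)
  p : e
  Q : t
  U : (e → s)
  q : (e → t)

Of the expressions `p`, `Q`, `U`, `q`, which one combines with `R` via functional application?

p : e — does not combine with R.
Q — combines: R : (t → s) takes Q : t as argument, giving s.
U : (e → s) — does not combine with R.
q : (e → t) — does not combine with R.

Q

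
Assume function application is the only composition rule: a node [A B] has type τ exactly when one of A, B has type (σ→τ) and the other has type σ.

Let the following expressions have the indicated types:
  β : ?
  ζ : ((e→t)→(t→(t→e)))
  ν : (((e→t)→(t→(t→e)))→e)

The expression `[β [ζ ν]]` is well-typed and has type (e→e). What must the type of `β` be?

At [β [ζ ν]] (required: (e→e)): [ζ ν] is e, which is not a function with range (e→e); hence β is the functor — type (e→(e→e)).

(e→(e→e))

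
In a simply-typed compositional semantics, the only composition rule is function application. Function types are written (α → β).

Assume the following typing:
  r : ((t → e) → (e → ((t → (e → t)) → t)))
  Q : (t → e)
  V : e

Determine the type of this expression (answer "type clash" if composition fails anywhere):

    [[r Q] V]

((t → (e → t)) → t)

[r Q] — r of type ((t → e) → (e → ((t → (e → t)) → t))) combines with Q of type (t → e): type (e → ((t → (e → t)) → t)).
[[r Q] V] — [r Q] of type (e → ((t → (e → t)) → t)) combines with V of type e: type ((t → (e → t)) → t).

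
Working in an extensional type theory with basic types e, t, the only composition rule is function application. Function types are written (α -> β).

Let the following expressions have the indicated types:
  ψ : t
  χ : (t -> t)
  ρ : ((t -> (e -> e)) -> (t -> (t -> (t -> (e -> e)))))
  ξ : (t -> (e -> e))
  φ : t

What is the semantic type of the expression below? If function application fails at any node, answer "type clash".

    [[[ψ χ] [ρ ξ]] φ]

(t -> (e -> e))

[ψ χ]: (t -> t) applied to t yields t.
[ρ ξ]: ((t -> (e -> e)) -> (t -> (t -> (t -> (e -> e))))) applied to (t -> (e -> e)) yields (t -> (t -> (t -> (e -> e)))).
[[ψ χ] [ρ ξ]]: (t -> (t -> (t -> (e -> e)))) applied to t yields (t -> (t -> (e -> e))).
[[[ψ χ] [ρ ξ]] φ]: (t -> (t -> (e -> e))) applied to t yields (t -> (e -> e)).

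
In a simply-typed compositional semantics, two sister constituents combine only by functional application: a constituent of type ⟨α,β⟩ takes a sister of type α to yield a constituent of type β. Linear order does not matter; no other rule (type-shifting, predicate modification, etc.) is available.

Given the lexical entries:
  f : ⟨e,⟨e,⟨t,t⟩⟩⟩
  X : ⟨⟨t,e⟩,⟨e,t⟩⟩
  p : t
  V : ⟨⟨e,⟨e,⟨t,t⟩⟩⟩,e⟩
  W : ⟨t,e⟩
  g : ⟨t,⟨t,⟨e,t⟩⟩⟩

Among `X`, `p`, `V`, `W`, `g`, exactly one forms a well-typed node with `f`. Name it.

V

X : ⟨⟨t,e⟩,⟨e,t⟩⟩ — f needs e; X needs ⟨t,e⟩; neither fits.
p : t — f needs e; p needs nothing (atomic); neither fits.
V — combines: V : ⟨⟨e,⟨e,⟨t,t⟩⟩⟩,e⟩ takes f : ⟨e,⟨e,⟨t,t⟩⟩⟩ as argument, giving e.
W : ⟨t,e⟩ — f needs e; W needs t; neither fits.
g : ⟨t,⟨t,⟨e,t⟩⟩⟩ — f needs e; g needs t; neither fits.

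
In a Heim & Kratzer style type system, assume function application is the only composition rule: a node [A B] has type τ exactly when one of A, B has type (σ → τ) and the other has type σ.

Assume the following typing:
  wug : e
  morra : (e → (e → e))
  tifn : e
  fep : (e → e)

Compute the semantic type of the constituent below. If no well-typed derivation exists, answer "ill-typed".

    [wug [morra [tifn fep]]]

e

[tifn fep]: (e → e) applied to e yields e.
[morra [tifn fep]]: (e → (e → e)) applied to e yields (e → e).
[wug [morra [tifn fep]]]: (e → e) applied to e yields e.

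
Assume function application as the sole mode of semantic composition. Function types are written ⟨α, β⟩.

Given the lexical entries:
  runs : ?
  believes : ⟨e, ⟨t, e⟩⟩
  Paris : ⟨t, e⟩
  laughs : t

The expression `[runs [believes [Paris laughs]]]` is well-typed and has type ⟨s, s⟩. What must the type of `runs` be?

⟨⟨t, e⟩, ⟨s, s⟩⟩

At [runs [believes [Paris laughs]]] (required: ⟨s, s⟩): [believes [Paris laughs]] is ⟨t, e⟩, which is not a function with range ⟨s, s⟩; hence runs is the functor — type ⟨⟨t, e⟩, ⟨s, s⟩⟩.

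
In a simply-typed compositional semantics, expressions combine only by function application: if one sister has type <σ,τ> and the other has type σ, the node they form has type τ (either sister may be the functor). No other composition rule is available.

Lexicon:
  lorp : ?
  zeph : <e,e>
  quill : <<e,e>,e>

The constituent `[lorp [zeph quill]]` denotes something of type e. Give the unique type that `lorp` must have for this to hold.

<e,e>

At [lorp [zeph quill]] (required: e): [zeph quill] is e, which is not a function with range e; hence lorp is the functor — type <e,e>.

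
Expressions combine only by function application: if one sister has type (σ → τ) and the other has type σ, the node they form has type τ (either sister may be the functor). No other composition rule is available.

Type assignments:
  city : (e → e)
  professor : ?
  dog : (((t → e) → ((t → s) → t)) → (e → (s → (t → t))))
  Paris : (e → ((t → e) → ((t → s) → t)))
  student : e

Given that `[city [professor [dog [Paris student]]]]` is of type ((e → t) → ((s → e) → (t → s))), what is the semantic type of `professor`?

[city [professor [dog [Paris student]]]] is required to be ((e → t) → ((s → e) → (t → s))). city : (e → e) cannot yield ((e → t) → ((s → e) → (t → s))) as functor, so [professor [dog [Paris student]]] : ((e → e) → ((e → t) → ((s → e) → (t → s)))).
[professor [dog [Paris student]]] is required to be ((e → e) → ((e → t) → ((s → e) → (t → s)))). [dog [Paris student]] : (e → (s → (t → t))) cannot yield ((e → e) → ((e → t) → ((s → e) → (t → s)))) as functor, so professor : ((e → (s → (t → t))) → ((e → e) → ((e → t) → ((s → e) → (t → s))))).

((e → (s → (t → t))) → ((e → e) → ((e → t) → ((s → e) → (t → s)))))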